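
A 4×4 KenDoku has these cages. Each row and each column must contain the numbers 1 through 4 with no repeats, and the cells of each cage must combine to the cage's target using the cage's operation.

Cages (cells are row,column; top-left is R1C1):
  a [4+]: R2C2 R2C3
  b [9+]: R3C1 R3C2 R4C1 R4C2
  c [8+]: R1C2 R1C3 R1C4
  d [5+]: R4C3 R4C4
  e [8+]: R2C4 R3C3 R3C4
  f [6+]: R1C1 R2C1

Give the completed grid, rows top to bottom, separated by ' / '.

2 4 1 3 / 4 1 3 2 / 1 3 2 4 / 3 2 4 1

The only place for 2 in row 1 is R1C1.
2 is placed in column 1, leaving R2C1 = 4.
The only place for 2 in row 2 is R2C4.
Cage e needs sum 8, leaving R3C3 = 2.
Cage e needs sum 8, leaving R3C4 = 4.
Cage d's pair has sum 5, which forces R4C3 = 4.
The two cells of cage d must have sum 5, leaving R4C4 = 1.
The 3 cells of cage c must have sum 8, which forces R1C2 = 4.
Cage c needs sum 8, so R1C3 = 1.
1 is placed in column 4, which forces R1C4 = 3.
Column 3 now contains 1; hence R2C3 = 3.
Cage b needs sum 9; hence R3C1 = 1.
The 4 cells of cage b must have sum 9; hence R3C2 = 3.
Row 4 already has 1, so R4C1 = 3.
Row 4 already has 4, so R4C2 = 2.
Row 2 now contains 3, so R2C2 = 1.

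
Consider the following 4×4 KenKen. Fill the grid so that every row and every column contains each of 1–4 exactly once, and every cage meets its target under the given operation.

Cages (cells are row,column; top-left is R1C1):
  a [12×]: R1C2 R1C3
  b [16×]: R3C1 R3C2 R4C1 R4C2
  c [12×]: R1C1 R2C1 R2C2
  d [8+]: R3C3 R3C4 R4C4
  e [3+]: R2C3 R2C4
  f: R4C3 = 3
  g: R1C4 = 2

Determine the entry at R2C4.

Cage g is given, which forces R1C4 = 2.
2 is placed in column 4, so R2C4 = 1.
F is a freebie; hence R4C3 = 3.
Row 4 now contains 3, which forces R4C4 = 4.
The 3 cells of cage c must have product 12, so R1C1 = 1.
Cage a's pair has product 12, which forces R1C2 = 3.
Column 3 already has 3, leaving R1C3 = 4.
3 is placed in column 2, which forces R2C2 = 4.
1 is placed in row 2, leaving R2C3 = 2.
Column 2 already has 4; hence R3C2 = 2.
Cage d needs sum 8, so R3C3 = 1.
4 is placed in column 4, which forces R3C4 = 3.
1 is placed in column 1, which forces R4C1 = 2.
Column 2 now contains 2, so R4C2 = 1.
4 is placed in row 2; hence R2C1 = 3.
Row 3 already has 2, leaving R3C1 = 4.
Completed grid: 1 3 4 2 / 3 4 2 1 / 4 2 1 3 / 2 1 3 4.

1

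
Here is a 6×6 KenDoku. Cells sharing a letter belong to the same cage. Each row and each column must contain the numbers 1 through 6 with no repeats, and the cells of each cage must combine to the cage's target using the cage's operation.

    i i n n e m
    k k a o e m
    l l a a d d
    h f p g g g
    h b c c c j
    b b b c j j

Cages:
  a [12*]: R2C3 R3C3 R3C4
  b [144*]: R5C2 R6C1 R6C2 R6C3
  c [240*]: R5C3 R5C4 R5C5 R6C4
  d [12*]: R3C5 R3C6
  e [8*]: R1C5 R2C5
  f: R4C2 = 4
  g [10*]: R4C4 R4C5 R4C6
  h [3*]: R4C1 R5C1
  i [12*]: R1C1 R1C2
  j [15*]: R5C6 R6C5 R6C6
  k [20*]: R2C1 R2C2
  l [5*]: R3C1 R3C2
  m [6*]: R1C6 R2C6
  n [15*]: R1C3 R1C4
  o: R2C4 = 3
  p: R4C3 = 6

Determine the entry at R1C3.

O is a freebie, so R2C4 = 3.
Cage f is given, leaving R4C2 = 4.
P is a freebie, which forces R4C3 = 6.
Cage n's pair has product 15; hence R1C3 = 3.
3 is placed in column 4, leaving R1C4 = 5.
Cage k needs two cells with product 20; hence R2C1 = 4.
Column 2 now contains 4; hence R2C2 = 5.
Row 2 now contains 4; hence R2C5 = 2.
Column 2 already has 5; hence R3C2 = 1.
1 is placed in row 3; hence R3C3 = 2.
2 is placed in column 3, which forces R6C3 = 4.
Column 5 already has 2; hence R1C5 = 4.
Row 2 already has 2, leaving R2C3 = 1.
1 is placed in row 2, leaving R2C6 = 6.
1 is placed in row 3, leaving R3C1 = 5.
Cage a has product 12; hence R3C4 = 6.
4 is placed in column 5, leaving R3C5 = 3.
3 is placed in row 3, which forces R3C6 = 4.
Column 3 already has 4, so R5C3 = 5.
4 is placed in column 5; hence R5C5 = 6.
6 is placed in column 4; hence R6C4 = 2.
6 is placed in column 6, which forces R1C6 = 1.
Column 4 already has 2, leaving R4C4 = 1.
Cage g needs product 10, so R4C5 = 5.
Cage g needs product 10, leaving R4C6 = 2.
The 4 cells of cage b must have product 144, so R5C2 = 2.
Column 4 already has 2, so R5C4 = 4.
Column 6 already has 1, so R5C6 = 3.
Column 5 now contains 5; hence R6C5 = 1.
Column 6 already has 3, leaving R6C6 = 5.
The two cells of cage i must have product 12, leaving R1C1 = 2.
2 is placed in column 2, so R1C2 = 6.
1 is placed in row 4, so R4C1 = 3.
Row 5 already has 3, so R5C1 = 1.
Column 1 already has 3, so R6C1 = 6.
6 is placed in column 2, so R6C2 = 3.
Filled in: 2 6 3 5 4 1 / 4 5 1 3 2 6 / 5 1 2 6 3 4 / 3 4 6 1 5 2 / 1 2 5 4 6 3 / 6 3 4 2 1 5.

3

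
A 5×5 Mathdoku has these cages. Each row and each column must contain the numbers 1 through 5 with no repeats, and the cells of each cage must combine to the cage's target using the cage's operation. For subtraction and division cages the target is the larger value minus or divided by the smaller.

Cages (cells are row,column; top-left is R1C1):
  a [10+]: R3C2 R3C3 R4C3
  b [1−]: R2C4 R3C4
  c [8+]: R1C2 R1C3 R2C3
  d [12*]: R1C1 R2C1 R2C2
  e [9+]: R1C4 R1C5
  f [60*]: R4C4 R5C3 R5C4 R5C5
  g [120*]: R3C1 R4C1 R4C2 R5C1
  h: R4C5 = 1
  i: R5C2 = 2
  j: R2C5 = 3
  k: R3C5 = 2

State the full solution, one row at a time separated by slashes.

Cage j is given; hence R2C5 = 3.
K is a freebie, so R3C5 = 2.
Cage h is given, which forces R4C5 = 1.
Cage i is a single given cell, which forces R5C2 = 2.
The 3 cells of cage d must have product 12, which forces R1C1 = 3.
Cage g has product 120, so R4C1 = 2.
The 4 cells of cage g must have product 120, leaving R4C2 = 3.
In row 1, 2 can only go at R1C3, so R1C3 = 2.
Row 1 needs a 1, and only R1C2 is open for it.
Cage d has product 12; hence R2C1 = 1.
Column 2 already has 1, which forces R2C2 = 4.
Cage c needs sum 8; hence R2C3 = 5.
Row 2 now contains 5, which forces R2C4 = 2.
Column 2 already has 4, so R3C2 = 5.
Cage a needs sum 10, which forces R3C3 = 1.
Column 3 already has 5; hence R4C3 = 4.
4 is placed in row 4, leaving R4C4 = 5.
1 is placed in column 3, leaving R5C3 = 3.
Row 5 now contains 3; hence R5C4 = 1.
Column 4 already has 5, so R1C4 = 4.
The two cells of cage e must have sum 9, so R1C5 = 5.
Row 3 already has 5, leaving R3C1 = 4.
Cage b's pair has difference 1, which forces R3C4 = 3.
Cage g needs product 120, so R5C1 = 5.
The 4 cells of cage f must have product 60, which forces R5C5 = 4.

3 1 2 4 5 / 1 4 5 2 3 / 4 5 1 3 2 / 2 3 4 5 1 / 5 2 3 1 4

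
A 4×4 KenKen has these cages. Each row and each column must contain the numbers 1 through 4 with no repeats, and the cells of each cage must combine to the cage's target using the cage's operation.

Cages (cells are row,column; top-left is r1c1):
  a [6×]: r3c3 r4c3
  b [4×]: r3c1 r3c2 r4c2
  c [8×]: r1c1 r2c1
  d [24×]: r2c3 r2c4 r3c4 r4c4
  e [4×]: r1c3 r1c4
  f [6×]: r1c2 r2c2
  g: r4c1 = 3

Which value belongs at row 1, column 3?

4

G is a freebie, leaving r4c1 = 3.
3 is placed in row 4, which forces r4c3 = 2.
The 3 cells of cage b must have product 4, so r3c1 = 1.
Cage b needs product 4, which forces r3c2 = 4.
2 is placed in column 3, which forces r3c3 = 3.
Row 3 already has 3, which forces r3c4 = 2.
Row 4 now contains 2, leaving r4c2 = 1.
Row 4 already has 1, so r4c4 = 4.
The two cells of cage e must have product 4, which forces r1c3 = 4.
Column 4 now contains 4; hence r1c4 = 1.
The 4 cells of cage d must have product 24, leaving r2c3 = 1.
The 4 cells of cage d must have product 24; hence r2c4 = 3.
Row 1 already has 4, leaving r1c1 = 2.
Cage f's pair has product 6, which forces r1c2 = 3.
Cage c's pair has product 8, so r2c1 = 4.
Row 2 already has 3; hence r2c2 = 2.
Filled in: 2 3 4 1 / 4 2 1 3 / 1 4 3 2 / 3 1 2 4.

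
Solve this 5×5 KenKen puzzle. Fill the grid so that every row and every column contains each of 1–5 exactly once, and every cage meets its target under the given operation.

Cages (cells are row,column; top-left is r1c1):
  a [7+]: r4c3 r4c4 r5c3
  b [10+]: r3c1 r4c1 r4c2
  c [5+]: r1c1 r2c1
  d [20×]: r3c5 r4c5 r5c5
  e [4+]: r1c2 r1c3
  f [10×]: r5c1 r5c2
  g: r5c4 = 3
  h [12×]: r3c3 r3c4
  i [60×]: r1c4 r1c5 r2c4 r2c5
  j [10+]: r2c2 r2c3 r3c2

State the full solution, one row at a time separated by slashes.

4 3 1 5 2 / 1 4 5 2 3 / 2 1 3 4 5 / 3 5 2 1 4 / 5 2 4 3 1

G is a freebie, so r5c4 = 3.
The two cells of cage h must have product 12, which forces r3c3 = 3.
Column 4 now contains 3, so r3c4 = 4.
Cage e needs two cells with sum 4, so r1c2 = 3.
3 is placed in column 3, leaving r1c3 = 1.
Cage i needs product 60, leaving r1c4 = 5.
Cage i needs product 60, which forces r2c5 = 3.
The 3 cells of cage a must have sum 7, leaving r4c4 = 1.
The two cells of cage c must have sum 5, which forces r1c1 = 4.
Cage i has product 60, leaving r1c5 = 2.
3 is placed in row 2, which forces r2c1 = 1.
1 is placed in column 4, leaving r2c4 = 2.
The 3 cells of cage j must have sum 10; hence r3c2 = 1.
Row 3 already has 1, which forces r3c5 = 5.
The 3 cells of cage b must have sum 10, which forces r4c1 = 3.
Column 5 already has 5, leaving r4c5 = 4.
Column 5 already has 4, so r5c5 = 1.
Row 3 already has 5, which forces r3c1 = 2.
The 3 cells of cage b must have sum 10, leaving r4c2 = 5.
4 is placed in row 4, leaving r4c3 = 2.
2 is placed in column 1, which forces r5c1 = 5.
5 is placed in column 2, leaving r5c2 = 2.
The 3 cells of cage a must have sum 7, so r5c3 = 4.
5 is placed in column 2; hence r2c2 = 4.
4 is placed in column 3, so r2c3 = 5.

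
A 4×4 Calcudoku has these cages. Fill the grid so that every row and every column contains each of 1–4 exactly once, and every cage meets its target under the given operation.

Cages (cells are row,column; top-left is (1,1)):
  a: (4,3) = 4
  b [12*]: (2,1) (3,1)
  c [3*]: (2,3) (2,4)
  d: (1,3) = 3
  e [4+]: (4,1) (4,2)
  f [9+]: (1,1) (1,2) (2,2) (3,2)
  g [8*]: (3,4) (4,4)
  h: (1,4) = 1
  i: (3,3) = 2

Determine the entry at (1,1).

2

Cage d is a single given cell, which forces (1,3) = 3.
H is a freebie, which forces (1,4) = 1.
Column 3 now contains 3, which forces (2,3) = 1.
1 is placed in column 4; hence (2,4) = 3.
Cage i is a single given cell, which forces (3,3) = 2.
2 is placed in row 3; hence (3,4) = 4.
Cage a is given; hence (4,3) = 4.
Column 4 now contains 4; hence (4,4) = 2.
1 is placed in row 1, which forces (1,1) = 2.
Cage f has sum 9, which forces (1,2) = 4.
Row 2 now contains 3, which forces (2,1) = 4.
Cage f needs sum 9, leaving (2,2) = 2.
Row 3 now contains 4, so (3,1) = 3.
Cage f has sum 9, so (3,2) = 1.
Column 1 already has 3; hence (4,1) = 1.
Column 2 now contains 1, leaving (4,2) = 3.
The full grid is 2 4 3 1 / 4 2 1 3 / 3 1 2 4 / 1 3 4 2.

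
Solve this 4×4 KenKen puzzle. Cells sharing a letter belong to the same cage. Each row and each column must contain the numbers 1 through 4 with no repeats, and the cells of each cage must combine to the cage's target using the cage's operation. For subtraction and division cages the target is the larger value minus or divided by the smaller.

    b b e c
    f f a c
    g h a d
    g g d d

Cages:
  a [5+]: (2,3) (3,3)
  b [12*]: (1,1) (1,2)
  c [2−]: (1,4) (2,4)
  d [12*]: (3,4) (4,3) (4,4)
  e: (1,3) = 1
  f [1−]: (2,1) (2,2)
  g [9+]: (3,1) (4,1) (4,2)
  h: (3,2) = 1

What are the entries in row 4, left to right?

Cage e is a single given cell, so (1,3) = 1.
H is a freebie, leaving (3,2) = 1.
Row 1 needs a 2, and only (1,4) is open for it.
The two cells of cage c must have difference 2, leaving (2,4) = 4.
Column 4 already has 4; hence (3,4) = 3.
Cage d has product 12, so (4,4) = 1.
Cage a's pair has sum 5; hence (2,3) = 3.
3 is placed in row 3, which forces (3,3) = 2.
Cage d has product 12; hence (4,3) = 4.
The two cells of cage f must have difference 1, so (2,1) = 1.
Row 2 now contains 3, which forces (2,2) = 2.
2 is placed in row 3, which forces (3,1) = 4.
Column 2 already has 2, leaving (4,2) = 3.
Column 1 now contains 4, leaving (1,1) = 3.
3 is placed in column 2, which forces (1,2) = 4.
Row 4 already has 3, leaving (4,1) = 2.
The full grid is 3 4 1 2 / 1 2 3 4 / 4 1 2 3 / 2 3 4 1.

2 3 4 1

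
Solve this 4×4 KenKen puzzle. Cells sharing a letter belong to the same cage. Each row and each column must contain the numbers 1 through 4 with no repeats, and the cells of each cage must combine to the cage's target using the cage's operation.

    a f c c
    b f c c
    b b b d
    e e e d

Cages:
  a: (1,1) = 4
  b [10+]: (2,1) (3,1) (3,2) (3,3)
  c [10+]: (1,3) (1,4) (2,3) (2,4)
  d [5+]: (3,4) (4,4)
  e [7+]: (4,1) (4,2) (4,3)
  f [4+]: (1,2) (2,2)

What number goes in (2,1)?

Cage a is given; hence (1,1) = 4.
Row 4 needs a 3, and only (4,4) is open for it.
Cage d's pair has sum 5, leaving (3,4) = 2.
Column 4 now contains 2, so (1,4) = 1.
Cage b needs sum 10; hence (2,1) = 2.
Row 2 now contains 2, which forces (2,3) = 3.
The 4 cells of cage c must have sum 10, leaving (2,4) = 4.
Column 1 already has 2, so (4,1) = 1.
Row 1 already has 1, so (1,2) = 3.
Column 3 now contains 3, leaving (1,3) = 2.
3 is placed in row 2, leaving (2,2) = 1.
1 is placed in column 1; hence (3,1) = 3.
Column 2 now contains 1, which forces (3,2) = 4.
4 is placed in row 3, leaving (3,3) = 1.
Column 2 already has 4, which forces (4,2) = 2.
Column 3 already has 2, so (4,3) = 4.
Completed grid: 4 3 2 1 / 2 1 3 4 / 3 4 1 2 / 1 2 4 3.

2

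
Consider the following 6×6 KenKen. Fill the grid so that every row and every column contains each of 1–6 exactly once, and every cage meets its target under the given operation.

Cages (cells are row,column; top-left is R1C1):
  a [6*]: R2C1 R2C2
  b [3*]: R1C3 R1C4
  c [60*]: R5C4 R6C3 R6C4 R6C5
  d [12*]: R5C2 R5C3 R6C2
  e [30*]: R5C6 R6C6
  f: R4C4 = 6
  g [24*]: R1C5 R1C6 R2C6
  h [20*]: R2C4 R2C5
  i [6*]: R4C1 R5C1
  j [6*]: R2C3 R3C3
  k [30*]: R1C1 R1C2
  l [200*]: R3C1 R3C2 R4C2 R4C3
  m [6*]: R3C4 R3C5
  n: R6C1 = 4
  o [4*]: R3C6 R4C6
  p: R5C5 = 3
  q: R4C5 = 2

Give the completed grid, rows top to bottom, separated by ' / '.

F is a freebie, leaving R4C4 = 6.
Cage q is a single given cell, which forces R4C5 = 2.
Cage p is a single given cell, leaving R5C5 = 3.
Cage n is given, so R6C1 = 4.
Cage m's pair has product 6, leaving R3C4 = 1.
Cage m's pair has product 6; hence R3C5 = 6.
1 is placed in row 3, leaving R3C6 = 4.
Column 6 already has 4; hence R4C6 = 1.
The two cells of cage b must have product 3, so R1C3 = 1.
1 is placed in column 4, so R1C4 = 3.
Cage g has product 24; hence R1C5 = 4.
Row 1 now contains 3, leaving R1C6 = 2.
Column 5 now contains 4, leaving R2C5 = 5.
Column 6 already has 2, so R2C6 = 3.
1 is placed in row 4, leaving R4C1 = 3.
Cage i needs two cells with product 6, leaving R5C1 = 2.
5 is placed in column 5, so R6C5 = 1.
Row 2 already has 3, so R2C3 = 2.
Row 2 now contains 5, which forces R2C4 = 4.
2 is placed in column 1, which forces R3C1 = 5.
Cage l needs product 200, so R3C2 = 2.
Cage j's pair has product 6, so R3C3 = 3.
Cage d needs product 12; hence R5C2 = 1.
4 is placed in column 4, so R5C4 = 5.
5 is placed in row 5, leaving R5C6 = 6.
Column 2 now contains 2, leaving R6C2 = 3.
Column 3 already has 3; hence R6C3 = 6.
5 is placed in column 4; hence R6C4 = 2.
Column 6 now contains 6, which forces R6C6 = 5.
Column 1 already has 5, which forces R1C1 = 6.
Cage k's pair has product 30, so R1C2 = 5.
Cage a's pair has product 6, which forces R2C1 = 1.
Column 2 now contains 1, so R2C2 = 6.
Column 2 now contains 5, leaving R4C2 = 4.
4 is placed in row 4, leaving R4C3 = 5.
6 is placed in row 5, which forces R5C3 = 4.

6 5 1 3 4 2 / 1 6 2 4 5 3 / 5 2 3 1 6 4 / 3 4 5 6 2 1 / 2 1 4 5 3 6 / 4 3 6 2 1 5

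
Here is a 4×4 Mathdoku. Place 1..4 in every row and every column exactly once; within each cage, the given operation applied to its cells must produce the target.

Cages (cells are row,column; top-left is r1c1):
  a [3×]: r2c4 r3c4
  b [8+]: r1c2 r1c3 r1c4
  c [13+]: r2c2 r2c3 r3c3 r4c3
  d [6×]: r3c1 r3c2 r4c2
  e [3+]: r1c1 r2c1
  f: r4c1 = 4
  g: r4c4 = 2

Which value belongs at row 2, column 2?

4

Cage c needs sum 13, leaving r2c2 = 4.
F is a freebie, which forces r4c1 = 4.
G is a freebie, leaving r4c4 = 2.
Cage c has sum 13; hence r2c3 = 2.
Cage c has sum 13; hence r3c3 = 4.
Row 4 already has 2, which forces r4c3 = 3.
Cage e's pair has sum 3, so r1c1 = 2.
The 3 cells of cage b must have sum 8; hence r1c2 = 3.
Column 3 already has 3, which forces r1c3 = 1.
The 3 cells of cage b must have sum 8, leaving r1c4 = 4.
Row 2 now contains 2; hence r2c1 = 1.
Row 2 already has 1; hence r2c4 = 3.
2 is placed in column 1; hence r3c1 = 3.
Column 2 now contains 3, which forces r3c2 = 2.
Column 4 now contains 3; hence r3c4 = 1.
3 is placed in row 4, so r4c2 = 1.
Filled in: 2 3 1 4 / 1 4 2 3 / 3 2 4 1 / 4 1 3 2.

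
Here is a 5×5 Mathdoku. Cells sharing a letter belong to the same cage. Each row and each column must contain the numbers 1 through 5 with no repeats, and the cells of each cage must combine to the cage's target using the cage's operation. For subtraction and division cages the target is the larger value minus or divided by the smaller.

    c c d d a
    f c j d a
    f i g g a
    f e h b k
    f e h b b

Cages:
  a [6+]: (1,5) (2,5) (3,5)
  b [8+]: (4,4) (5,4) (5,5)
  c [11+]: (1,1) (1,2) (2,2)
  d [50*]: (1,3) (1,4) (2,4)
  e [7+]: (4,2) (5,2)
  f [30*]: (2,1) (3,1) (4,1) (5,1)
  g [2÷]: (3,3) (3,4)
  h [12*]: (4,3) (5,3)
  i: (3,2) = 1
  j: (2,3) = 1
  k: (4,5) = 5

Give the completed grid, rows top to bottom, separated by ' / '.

Cage d needs product 50, leaving (1,3) = 5.
Cage d has product 50, so (1,4) = 2.
Cage j is a single given cell, leaving (2,3) = 1.
Cage d needs product 50; hence (2,4) = 5.
I is a freebie, so (3,2) = 1.
1 is placed in row 3, leaving (3,4) = 4.
Cage k is given, which forces (4,5) = 5.
The 3 cells of cage c must have sum 11, leaving (1,1) = 4.
The 3 cells of cage c must have sum 11, leaving (1,2) = 3.
Cage a has sum 6, leaving (1,5) = 1.
The 3 cells of cage c must have sum 11, leaving (2,2) = 4.
Row 3 already has 4, leaving (3,3) = 2.
Row 3 now contains 2; hence (3,5) = 3.
Column 2 now contains 4, which forces (4,2) = 2.
Column 2 now contains 4; hence (5,2) = 5.
Cage b has sum 8; hence (5,5) = 4.
Column 5 already has 3; hence (2,5) = 2.
Row 3 now contains 3, leaving (3,1) = 5.
The two cells of cage h must have product 12, which forces (4,3) = 4.
Row 5 already has 4, leaving (5,3) = 3.
3 is placed in row 5, leaving (5,4) = 1.
2 is placed in row 2, which forces (2,1) = 3.
Cage f needs product 30, which forces (4,1) = 1.
1 is placed in column 4, so (4,4) = 3.
Row 5 already has 1, leaving (5,1) = 2.

4 3 5 2 1 / 3 4 1 5 2 / 5 1 2 4 3 / 1 2 4 3 5 / 2 5 3 1 4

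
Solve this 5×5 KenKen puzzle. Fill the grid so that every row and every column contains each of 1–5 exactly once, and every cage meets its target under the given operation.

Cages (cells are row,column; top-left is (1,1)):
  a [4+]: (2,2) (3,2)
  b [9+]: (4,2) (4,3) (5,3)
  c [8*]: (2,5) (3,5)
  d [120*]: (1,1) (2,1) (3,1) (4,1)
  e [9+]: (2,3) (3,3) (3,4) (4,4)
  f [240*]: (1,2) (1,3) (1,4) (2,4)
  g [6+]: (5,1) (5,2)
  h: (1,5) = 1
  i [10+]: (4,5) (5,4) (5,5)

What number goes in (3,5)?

4

Cage h is given, leaving (1,5) = 1.
The 4 cells of cage f must have product 240, so (2,4) = 4.
4 is placed in row 2; hence (2,5) = 2.
Column 5 now contains 2, which forces (3,5) = 4.
The 3 cells of cage i must have sum 10; hence (5,4) = 2.
Cage e has sum 9, which forces (3,3) = 2.
Row 1 needs a 2, and only (1,1) is open for it.
Column 1 already has 2; hence (4,1) = 4.
Row 2 needs a 5, and only (2,1) is open for it.
Column 1 already has 5, so (3,1) = 3.
Row 3 already has 3; hence (3,2) = 1.
1 is placed in row 3; hence (3,4) = 5.
Column 1 already has 5, which forces (5,1) = 1.
Cage g's pair has sum 6; hence (5,2) = 5.
5 is placed in row 5, so (5,5) = 3.
Cage f has product 240, leaving (1,2) = 4.
Cage f has product 240, which forces (1,3) = 5.
Column 4 now contains 5, which forces (1,4) = 3.
Column 2 now contains 1, so (2,2) = 3.
Cage e has sum 9, leaving (2,3) = 1.
The 3 cells of cage b must have sum 9, leaving (4,2) = 2.
The 3 cells of cage b must have sum 9, leaving (4,3) = 3.
Cage e has sum 9, so (4,4) = 1.
3 is placed in column 5, so (4,5) = 5.
Row 5 already has 3, which forces (5,3) = 4.
The full grid is 2 4 5 3 1 / 5 3 1 4 2 / 3 1 2 5 4 / 4 2 3 1 5 / 1 5 4 2 3.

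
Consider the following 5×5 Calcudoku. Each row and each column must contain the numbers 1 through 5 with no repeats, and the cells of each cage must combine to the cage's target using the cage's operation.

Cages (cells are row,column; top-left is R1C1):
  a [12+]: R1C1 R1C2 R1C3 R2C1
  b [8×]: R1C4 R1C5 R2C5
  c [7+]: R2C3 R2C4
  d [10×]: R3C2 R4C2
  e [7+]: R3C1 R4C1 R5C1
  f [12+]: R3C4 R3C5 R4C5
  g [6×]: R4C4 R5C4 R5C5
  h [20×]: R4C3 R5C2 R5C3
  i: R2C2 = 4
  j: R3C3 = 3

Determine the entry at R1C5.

4

Cage i is given; hence R2C2 = 4.
Cage j is given, which forces R3C3 = 3.
In row 2, 3 can only go at R2C1, so R2C1 = 3.
The 4 cells of cage a must have sum 12, so R1C2 = 3.
In row 2, 1 can only go at R2C5, so R2C5 = 1.
The only place for 1 in row 3 is R3C1.
In row 1, 1 can only go at R1C3, so R1C3 = 1.
Cage a has sum 12, leaving R1C1 = 5.
In row 4, 1 can only go at R4C4, so R4C4 = 1.
In row 4, 3 can only go at R4C5, so R4C5 = 3.
Cage g needs product 6, leaving R5C4 = 3.
3 is placed in column 5, so R5C5 = 2.
The 3 cells of cage b must have product 8, so R1C4 = 2.
Column 5 now contains 2, so R1C5 = 4.
Column 4 now contains 2; hence R2C4 = 5.
Column 4 already has 5, which forces R3C4 = 4.
4 is placed in column 5, so R3C5 = 5.
The 3 cells of cage e must have sum 7, so R4C1 = 2.
Row 4 already has 2; hence R4C2 = 5.
5 is placed in row 4; hence R4C3 = 4.
2 is placed in row 5, which forces R5C1 = 4.
2 is placed in row 5; hence R5C2 = 1.
Column 3 now contains 4, leaving R5C3 = 5.
Row 2 now contains 5, which forces R2C3 = 2.
Row 3 now contains 5, leaving R3C2 = 2.
Completed grid: 5 3 1 2 4 / 3 4 2 5 1 / 1 2 3 4 5 / 2 5 4 1 3 / 4 1 5 3 2.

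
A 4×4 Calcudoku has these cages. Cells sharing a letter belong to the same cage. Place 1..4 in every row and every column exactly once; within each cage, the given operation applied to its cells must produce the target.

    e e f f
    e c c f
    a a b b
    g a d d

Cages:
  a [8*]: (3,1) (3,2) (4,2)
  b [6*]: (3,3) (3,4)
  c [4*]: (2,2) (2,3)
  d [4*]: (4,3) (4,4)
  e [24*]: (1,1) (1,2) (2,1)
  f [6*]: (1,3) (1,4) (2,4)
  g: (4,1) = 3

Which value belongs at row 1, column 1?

Cage g is a single given cell; hence (4,1) = 3.
Cage e has product 24, so (1,2) = 3.
Cage f needs product 6; hence (2,4) = 3.
Column 4 now contains 3, so (3,4) = 2.
The 3 cells of cage f must have product 6; hence (1,3) = 2.
Column 4 now contains 2, which forces (1,4) = 1.
Row 3 already has 2, so (3,3) = 3.
The 3 cells of cage a must have product 8, which forces (4,2) = 2.
Column 4 now contains 1, so (4,4) = 4.
Row 1 now contains 2, leaving (1,1) = 4.
Cage e has product 24, leaving (2,1) = 2.
Column 1 already has 4; hence (3,1) = 1.
Row 3 already has 1, which forces (3,2) = 4.
4 is placed in row 4, leaving (4,3) = 1.
Column 2 now contains 4, so (2,2) = 1.
1 is placed in column 3, leaving (2,3) = 4.
Completed grid: 4 3 2 1 / 2 1 4 3 / 1 4 3 2 / 3 2 1 4.

4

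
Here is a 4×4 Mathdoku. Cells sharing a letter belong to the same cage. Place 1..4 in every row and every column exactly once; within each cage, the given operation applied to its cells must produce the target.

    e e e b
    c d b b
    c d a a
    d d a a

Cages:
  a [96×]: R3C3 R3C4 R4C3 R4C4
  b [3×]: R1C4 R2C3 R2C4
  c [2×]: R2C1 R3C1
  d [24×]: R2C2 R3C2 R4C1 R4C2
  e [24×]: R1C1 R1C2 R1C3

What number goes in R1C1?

4

Cage b has product 3, so R1C4 = 1.
Cage b has product 3; hence R2C3 = 1.
Cage b has product 3, which forces R2C4 = 3.
Row 2 already has 1, leaving R2C1 = 2.
Row 2 already has 2; hence R2C2 = 4.
The two cells of cage c must have product 2, leaving R3C1 = 1.
Cage d has product 24, so R3C2 = 2.
Row 3 already has 2; hence R3C4 = 4.
Cage d needs product 24; hence R4C1 = 3.
Cage d needs product 24, so R4C2 = 1.
3 is placed in row 4; hence R4C3 = 4.
Column 4 now contains 4; hence R4C4 = 2.
Column 1 already has 3; hence R1C1 = 4.
Column 2 now contains 2, leaving R1C2 = 3.
Cage e needs product 24, which forces R1C3 = 2.
Row 3 now contains 4, which forces R3C3 = 3.
Filled in: 4 3 2 1 / 2 4 1 3 / 1 2 3 4 / 3 1 4 2.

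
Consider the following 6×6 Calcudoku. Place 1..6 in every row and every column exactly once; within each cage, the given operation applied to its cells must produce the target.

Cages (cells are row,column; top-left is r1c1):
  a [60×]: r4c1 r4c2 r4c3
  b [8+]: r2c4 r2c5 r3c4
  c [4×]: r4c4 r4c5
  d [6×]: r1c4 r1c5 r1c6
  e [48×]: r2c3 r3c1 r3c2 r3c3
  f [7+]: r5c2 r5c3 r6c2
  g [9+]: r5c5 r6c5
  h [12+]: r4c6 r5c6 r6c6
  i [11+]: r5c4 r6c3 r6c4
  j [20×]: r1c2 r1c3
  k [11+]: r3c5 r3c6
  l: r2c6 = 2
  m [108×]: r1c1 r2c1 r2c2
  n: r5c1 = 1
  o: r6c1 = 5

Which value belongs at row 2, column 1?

The 3 cells of cage m must have product 108, leaving r1c1 = 6.
Cage m has product 108, so r2c1 = 3.
Cage m needs product 108, leaving r2c2 = 6.
L is a freebie, which forces r2c6 = 2.
Cage n is a single given cell; hence r5c1 = 1.
Cage o is given; hence r6c1 = 5.
In row 4, 2 can only go at r4c1, so r4c1 = 2.
Column 1 now contains 2; hence r3c1 = 4.
Cage a needs product 60, so r4c2 = 5.
The 3 cells of cage a must have product 60, which forces r4c3 = 6.
5 is placed in column 2, which forces r1c2 = 4.
The two cells of cage j must have product 20, which forces r1c3 = 5.
Cage e has product 48; hence r2c3 = 4.
Column 3 now contains 4, which forces r5c3 = 2.
Cage h has sum 12, so r5c6 = 5.
The 3 cells of cage b must have sum 8, leaving r3c4 = 2.
The two cells of cage k must have sum 11, so r3c5 = 5.
5 is placed in column 6, leaving r3c6 = 6.
2 is placed in row 5, so r5c2 = 3.
Row 5 now contains 3, so r5c5 = 6.
Cage f has sum 7, leaving r6c2 = 2.
6 is placed in column 5, leaving r6c5 = 3.
Row 6 now contains 3, so r6c6 = 4.
Cage d has product 6; hence r1c5 = 2.
Cage b has sum 8; hence r2c4 = 5.
5 is placed in column 5, so r2c5 = 1.
3 is placed in column 2, which forces r3c2 = 1.
Cage e has product 48, which forces r3c3 = 3.
Column 5 now contains 1, which forces r4c5 = 4.
The 3 cells of cage h must have sum 12, so r4c6 = 3.
Row 5 already has 6, so r5c4 = 4.
Row 6 now contains 3, which forces r6c3 = 1.
Row 6 already has 4, leaving r6c4 = 6.
Cage d has product 6, so r1c4 = 3.
Column 6 already has 3; hence r1c6 = 1.
4 is placed in row 4; hence r4c4 = 1.
The full grid is 6 4 5 3 2 1 / 3 6 4 5 1 2 / 4 1 3 2 5 6 / 2 5 6 1 4 3 / 1 3 2 4 6 5 / 5 2 1 6 3 4.

3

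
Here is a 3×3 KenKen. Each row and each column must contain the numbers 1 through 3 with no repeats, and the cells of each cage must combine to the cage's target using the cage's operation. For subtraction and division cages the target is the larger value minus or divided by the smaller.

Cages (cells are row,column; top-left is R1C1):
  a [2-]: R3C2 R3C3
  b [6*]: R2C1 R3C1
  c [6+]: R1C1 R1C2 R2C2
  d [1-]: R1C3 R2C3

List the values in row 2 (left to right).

3 2 1

Row 3 needs a 2, and only R3C1 is open for it.
Column 1 now contains 2; hence R2C1 = 3.
3 is placed in column 1; hence R1C1 = 1.
Cage c needs sum 6, leaving R1C2 = 3.
3 is placed in row 1, leaving R1C3 = 2.
Cage c needs sum 6, leaving R2C2 = 2.
2 is placed in column 3, leaving R2C3 = 1.
Column 2 now contains 3, so R3C2 = 1.
1 is placed in column 3, so R3C3 = 3.
The full grid is 1 3 2 / 3 2 1 / 2 1 3.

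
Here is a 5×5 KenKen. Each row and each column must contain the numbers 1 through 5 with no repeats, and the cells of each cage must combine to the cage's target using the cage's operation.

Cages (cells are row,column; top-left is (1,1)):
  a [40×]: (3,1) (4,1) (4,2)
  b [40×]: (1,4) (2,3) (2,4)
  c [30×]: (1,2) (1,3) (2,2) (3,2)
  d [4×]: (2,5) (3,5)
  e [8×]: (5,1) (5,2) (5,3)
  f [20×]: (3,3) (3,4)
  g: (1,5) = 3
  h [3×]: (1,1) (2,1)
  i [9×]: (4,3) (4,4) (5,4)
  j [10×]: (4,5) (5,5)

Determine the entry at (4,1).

Cage g is given, so (1,5) = 3.
The 3 cells of cage i must have product 9, so (4,3) = 3.
The 3 cells of cage i must have product 9; hence (4,4) = 1.
The 3 cells of cage i must have product 9, leaving (5,4) = 3.
Row 1 already has 3, so (1,1) = 1.
Cage h needs two cells with product 3, which forces (2,1) = 3.
Cage c needs product 30, leaving (2,2) = 1.
1 is placed in row 2, leaving (2,5) = 4.
Cage c needs product 30, which forces (3,2) = 3.
Column 5 now contains 4, which forces (3,5) = 1.
Cage b needs product 40; hence (1,4) = 4.
4 is placed in column 4, leaving (3,4) = 5.
Cage e needs product 8, which forces (5,3) = 1.
Cage b has product 40, so (2,3) = 5.
Column 4 now contains 5; hence (2,4) = 2.
Row 3 now contains 5, so (3,3) = 4.
The 4 cells of cage c must have product 30, which forces (1,2) = 5.
5 is placed in column 3, which forces (1,3) = 2.
Row 3 already has 4, leaving (3,1) = 2.
Column 2 already has 5, leaving (4,2) = 4.
Column 1 already has 2, leaving (5,1) = 4.
Column 2 already has 4, leaving (5,2) = 2.
2 is placed in row 5, which forces (5,5) = 5.
Row 4 already has 4, leaving (4,1) = 5.
Column 5 already has 5, which forces (4,5) = 2.
Completed grid: 1 5 2 4 3 / 3 1 5 2 4 / 2 3 4 5 1 / 5 4 3 1 2 / 4 2 1 3 5.

5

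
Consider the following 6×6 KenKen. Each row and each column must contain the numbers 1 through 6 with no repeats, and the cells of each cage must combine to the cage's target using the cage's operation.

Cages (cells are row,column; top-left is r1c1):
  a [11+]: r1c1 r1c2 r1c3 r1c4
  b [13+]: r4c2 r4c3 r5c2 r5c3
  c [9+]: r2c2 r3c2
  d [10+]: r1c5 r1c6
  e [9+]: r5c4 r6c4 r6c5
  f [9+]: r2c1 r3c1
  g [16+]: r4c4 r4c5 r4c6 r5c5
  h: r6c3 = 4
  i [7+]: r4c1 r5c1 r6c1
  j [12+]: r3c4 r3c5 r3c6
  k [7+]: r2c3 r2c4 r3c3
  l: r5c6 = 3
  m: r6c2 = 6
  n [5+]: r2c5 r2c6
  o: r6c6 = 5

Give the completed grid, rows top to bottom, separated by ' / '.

Cage l is given, which forces r5c6 = 3.
M is a freebie, leaving r6c2 = 6.
H is a freebie, leaving r6c3 = 4.
Cage o is a single given cell, so r6c6 = 5.
In row 2, 6 can only go at r2c1, so r2c1 = 6.
Cage f's pair has sum 9, leaving r3c1 = 3.
Column 1 needs a 5, and only r1c1 is open for it.
Cage b needs sum 13, which forces r4c2 = 3.
Cage b needs sum 13, leaving r4c3 = 2.
The 4 cells of cage b must have sum 13; hence r5c2 = 2.
Cage b has sum 13; hence r5c3 = 6.
Column 2 already has 2, so r1c2 = 1.
The 4 cells of cage a must have sum 11; hence r1c3 = 3.
Cage a has sum 11, so r1c4 = 2.
Cage k has sum 7, so r2c3 = 5.
Cage k needs sum 7, so r2c4 = 1.
2 is placed in column 3, which forces r3c3 = 1.
Cage i needs sum 7, so r6c1 = 2.
Column 4 now contains 1, which forces r6c4 = 3.
3 is placed in row 6, which forces r6c5 = 1.
Row 2 already has 5, which forces r2c2 = 4.
The two cells of cage n must have sum 5; hence r2c5 = 3.
Cage n needs two cells with sum 5, so r2c6 = 2.
Cage c needs two cells with sum 9, which forces r3c2 = 5.
Cage g needs sum 16; hence r4c6 = 1.
Cage e needs sum 9, which forces r5c4 = 5.
Row 5 already has 5, leaving r5c5 = 4.
Column 5 now contains 4, which forces r1c5 = 6.
Cage d's pair has sum 10, leaving r1c6 = 4.
Cage j has sum 12, so r3c5 = 2.
Column 6 already has 4; hence r3c6 = 6.
Row 4 now contains 1, so r4c1 = 4.
Cage g has sum 16, which forces r4c4 = 6.
Cage g needs sum 16; hence r4c5 = 5.
Row 5 already has 4, which forces r5c1 = 1.
Row 3 now contains 6, leaving r3c4 = 4.

5 1 3 2 6 4 / 6 4 5 1 3 2 / 3 5 1 4 2 6 / 4 3 2 6 5 1 / 1 2 6 5 4 3 / 2 6 4 3 1 5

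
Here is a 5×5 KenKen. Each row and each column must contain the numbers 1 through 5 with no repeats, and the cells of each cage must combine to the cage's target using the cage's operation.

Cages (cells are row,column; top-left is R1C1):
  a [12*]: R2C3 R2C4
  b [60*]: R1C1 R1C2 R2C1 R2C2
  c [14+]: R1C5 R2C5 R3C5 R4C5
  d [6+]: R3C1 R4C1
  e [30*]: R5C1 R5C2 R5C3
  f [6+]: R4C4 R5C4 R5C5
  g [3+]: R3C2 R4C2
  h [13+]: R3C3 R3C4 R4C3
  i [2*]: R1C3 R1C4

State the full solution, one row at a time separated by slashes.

3 4 1 2 5 / 1 5 4 3 2 / 2 1 3 5 4 / 4 2 5 1 3 / 5 3 2 4 1

In row 5, 4 can only go at R5C4, so R5C4 = 4.
Cage a's pair has product 12; hence R2C3 = 4.
Column 4 already has 4, which forces R2C4 = 3.
The 3 cells of cage h must have sum 13, which forces R3C3 = 3.
Column 4 already has 4, so R3C4 = 5.
Cage h has sum 13, so R4C3 = 5.
The 3 cells of cage f must have sum 6, leaving R4C4 = 1.
Column 3 already has 5, which forces R5C3 = 2.
Cage f has sum 6, leaving R5C5 = 1.
2 is placed in column 3, leaving R1C3 = 1.
Column 4 already has 1, so R1C4 = 2.
The two cells of cage g must have sum 3, which forces R3C2 = 1.
Row 4 now contains 1, leaving R4C2 = 2.
Cage b needs product 60, leaving R2C1 = 1.
Column 2 now contains 2, so R2C2 = 5.
Row 2 already has 5, leaving R2C5 = 2.
Cage d's pair has sum 6, leaving R3C1 = 2.
Column 5 already has 2, so R3C5 = 4.
2 is placed in row 4; hence R4C1 = 4.
Column 5 now contains 4; hence R4C5 = 3.
Column 2 now contains 5, leaving R5C2 = 3.
Column 1 now contains 4, which forces R1C1 = 3.
Column 2 already has 3; hence R1C2 = 4.
3 is placed in column 5, leaving R1C5 = 5.
3 is placed in row 5, so R5C1 = 5.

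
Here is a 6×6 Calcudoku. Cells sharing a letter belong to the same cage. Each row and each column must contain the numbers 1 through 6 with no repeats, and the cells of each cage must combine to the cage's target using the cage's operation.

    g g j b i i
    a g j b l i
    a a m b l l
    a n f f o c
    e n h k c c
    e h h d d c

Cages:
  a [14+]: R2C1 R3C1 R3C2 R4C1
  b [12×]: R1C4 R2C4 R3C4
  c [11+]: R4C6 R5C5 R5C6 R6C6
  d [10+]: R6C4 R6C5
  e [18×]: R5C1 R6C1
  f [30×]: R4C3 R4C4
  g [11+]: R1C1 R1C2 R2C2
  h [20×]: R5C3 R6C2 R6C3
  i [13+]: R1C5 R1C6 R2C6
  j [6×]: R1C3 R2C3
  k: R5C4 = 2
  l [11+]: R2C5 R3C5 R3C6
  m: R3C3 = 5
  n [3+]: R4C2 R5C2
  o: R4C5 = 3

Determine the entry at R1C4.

4

Cage m is a single given cell; hence R3C3 = 5.
Column 3 now contains 5, which forces R4C3 = 6.
Row 4 now contains 6, so R4C4 = 5.
O is a freebie, which forces R4C5 = 3.
Cage k is given, so R5C4 = 2.
Cage n's pair has sum 3, which forces R4C2 = 2.
Row 5 now contains 2, so R5C2 = 1.
Row 5 already has 1, so R5C3 = 4.
Row 5 now contains 4, so R5C5 = 5.
The 3 cells of cage h must have product 20, leaving R6C2 = 5.
Column 3 now contains 4, so R6C3 = 1.
The 4 cells of cage c must have sum 11, which forces R4C6 = 1.
Cage c needs sum 11, so R5C6 = 3.
The 4 cells of cage c must have sum 11; hence R6C6 = 2.
1 is placed in row 4, leaving R4C1 = 4.
3 is placed in row 5; hence R5C1 = 6.
The two cells of cage e must have product 18, leaving R6C1 = 3.
The 4 cells of cage a must have sum 14, so R2C1 = 5.
Cage i needs sum 13, which forces R1C6 = 5.
Row 1 needs a 6, and only R1C2 is open for it.
In row 2, 2 can only go at R2C3, so R2C3 = 2.
2 is placed in column 3, so R1C3 = 3.
In row 3, 2 can only go at R3C1, so R3C1 = 2.
Column 1 already has 2, leaving R1C1 = 1.
Row 1 now contains 1, so R1C4 = 4.
Row 1 now contains 4, so R1C5 = 2.
Cage g needs sum 11, so R2C2 = 4.
4 is placed in row 2, leaving R2C6 = 6.
The 4 cells of cage a must have sum 14; hence R3C2 = 3.
3 is placed in row 3, leaving R3C4 = 1.
6 is placed in column 6, so R3C6 = 4.
Column 4 already has 4, which forces R6C4 = 6.
Row 6 already has 6, which forces R6C5 = 4.
1 is placed in column 4; hence R2C4 = 3.
Row 2 already has 6; hence R2C5 = 1.
Row 3 now contains 4, which forces R3C5 = 6.
Completed grid: 1 6 3 4 2 5 / 5 4 2 3 1 6 / 2 3 5 1 6 4 / 4 2 6 5 3 1 / 6 1 4 2 5 3 / 3 5 1 6 4 2.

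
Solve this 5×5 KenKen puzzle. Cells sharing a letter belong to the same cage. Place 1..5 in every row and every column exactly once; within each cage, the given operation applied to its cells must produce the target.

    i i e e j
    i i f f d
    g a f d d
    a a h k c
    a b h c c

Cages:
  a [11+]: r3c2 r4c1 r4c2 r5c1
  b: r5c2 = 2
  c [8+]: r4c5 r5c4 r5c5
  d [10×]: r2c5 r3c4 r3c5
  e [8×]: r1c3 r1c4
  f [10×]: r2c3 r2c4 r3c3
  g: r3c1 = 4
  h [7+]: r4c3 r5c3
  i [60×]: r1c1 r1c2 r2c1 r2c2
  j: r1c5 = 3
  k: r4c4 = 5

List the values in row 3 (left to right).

Cage j is given, leaving r1c5 = 3.
G is a freebie, so r3c1 = 4.
Cage k is a single given cell, so r4c4 = 5.
B is a freebie; hence r5c2 = 2.
In row 2, 4 can only go at r2c2, so r2c2 = 4.
Cage i has product 60, leaving r2c1 = 3.
The 4 cells of cage a must have sum 11, so r4c1 = 2.
Cage c needs sum 8, so r5c4 = 3.
Cage h's pair has sum 7, leaving r4c3 = 3.
Row 5 now contains 3, which forces r5c3 = 4.
4 is placed in row 5, which forces r5c5 = 1.
Column 3 already has 4, so r1c3 = 2.
Cage e's pair has product 8, which forces r1c4 = 4.
Cage a has sum 11, so r3c2 = 3.
Cage d has product 10; hence r3c4 = 1.
Row 4 already has 3, which forces r4c2 = 1.
1 is placed in column 5, so r4c5 = 4.
1 is placed in row 5; hence r5c1 = 5.
5 is placed in column 1, which forces r1c1 = 1.
Column 2 now contains 1, so r1c2 = 5.
Cage f has product 10, so r2c3 = 1.
Column 4 now contains 1, so r2c4 = 2.
Row 2 now contains 2, so r2c5 = 5.
Row 3 already has 1, which forces r3c3 = 5.
Column 5 already has 5, leaving r3c5 = 2.
Completed grid: 1 5 2 4 3 / 3 4 1 2 5 / 4 3 5 1 2 / 2 1 3 5 4 / 5 2 4 3 1.

4 3 5 1 2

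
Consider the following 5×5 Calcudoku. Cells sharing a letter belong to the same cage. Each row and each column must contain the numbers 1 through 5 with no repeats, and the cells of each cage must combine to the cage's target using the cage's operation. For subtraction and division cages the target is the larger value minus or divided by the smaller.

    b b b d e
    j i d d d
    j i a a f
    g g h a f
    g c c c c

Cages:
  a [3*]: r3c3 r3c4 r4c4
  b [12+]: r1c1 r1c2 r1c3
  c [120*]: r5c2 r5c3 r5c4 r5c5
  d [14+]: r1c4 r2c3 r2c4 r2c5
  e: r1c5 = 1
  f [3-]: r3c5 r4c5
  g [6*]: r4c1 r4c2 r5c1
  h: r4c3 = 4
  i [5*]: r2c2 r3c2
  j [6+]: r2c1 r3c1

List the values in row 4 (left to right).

E is a freebie, which forces r1c5 = 1.
Cage a needs product 3, so r3c3 = 1.
Cage a needs product 3, so r3c4 = 3.
H is a freebie; hence r4c3 = 4.
Cage a needs product 3, which forces r4c4 = 1.
Cage i's pair has product 5, leaving r2c2 = 1.
Row 3 already has 1, so r3c2 = 5.
Row 3 now contains 5, so r3c5 = 2.
2 is placed in column 5, so r4c5 = 5.
The 3 cells of cage g must have product 6, leaving r5c1 = 1.
Cage j needs two cells with sum 6, leaving r2c1 = 2.
Row 3 already has 2, leaving r3c1 = 4.
Column 1 now contains 2, so r4c1 = 3.
3 is placed in row 4, so r4c2 = 2.
Column 1 now contains 3, which forces r1c1 = 5.
Cage b has sum 12, leaving r1c2 = 4.
Cage b has sum 12, which forces r1c3 = 3.
The 4 cells of cage d must have sum 14; hence r1c4 = 2.
Column 3 already has 3, so r2c3 = 5.
5 is placed in row 2, so r2c4 = 4.
Row 2 already has 4; hence r2c5 = 3.
4 is placed in column 2, so r5c2 = 3.
Column 3 already has 5; hence r5c3 = 2.
2 is placed in column 4, so r5c4 = 5.
3 is placed in column 5; hence r5c5 = 4.
The full grid is 5 4 3 2 1 / 2 1 5 4 3 / 4 5 1 3 2 / 3 2 4 1 5 / 1 3 2 5 4.

3 2 4 1 5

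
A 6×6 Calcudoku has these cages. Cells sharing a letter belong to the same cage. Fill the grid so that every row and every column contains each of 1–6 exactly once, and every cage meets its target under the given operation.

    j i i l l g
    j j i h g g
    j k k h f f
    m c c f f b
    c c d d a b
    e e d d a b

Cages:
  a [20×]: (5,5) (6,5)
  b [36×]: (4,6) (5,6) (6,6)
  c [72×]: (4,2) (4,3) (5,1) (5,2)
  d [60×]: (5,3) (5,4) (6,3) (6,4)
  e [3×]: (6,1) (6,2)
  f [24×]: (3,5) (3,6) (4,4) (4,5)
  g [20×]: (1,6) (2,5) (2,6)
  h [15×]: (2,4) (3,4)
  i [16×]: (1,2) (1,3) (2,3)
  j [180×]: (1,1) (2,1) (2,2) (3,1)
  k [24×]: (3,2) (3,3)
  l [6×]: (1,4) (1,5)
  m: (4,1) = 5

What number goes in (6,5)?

4

M is a freebie, so (4,1) = 5.
Cage j has product 180, leaving (2,2) = 5.
Row 2 already has 5, which forces (2,4) = 3.
Column 4 now contains 3; hence (3,4) = 5.
Cage g has product 20, leaving (1,6) = 5.
In row 2, 6 can only go at (2,1), so (2,1) = 6.
Row 2 needs a 2, and only (2,3) is open for it.
Cage i needs product 16, so (1,2) = 2.
Cage i needs product 16, which forces (1,3) = 4.
Column 3 now contains 4, which forces (3,3) = 6.
Row 1 now contains 2, which forces (1,1) = 3.
Cage j has product 180, so (3,1) = 2.
Row 3 already has 6, so (3,2) = 4.
Column 1 now contains 3, which forces (6,1) = 1.
1 is placed in row 6, which forces (6,2) = 3.
Row 6 now contains 3, which forces (6,3) = 5.
5 is placed in row 6; hence (6,5) = 4.
Column 5 already has 4, which forces (2,5) = 1.
Cage g needs product 20, so (2,6) = 4.
Column 5 already has 1, leaving (3,5) = 3.
Row 3 already has 3, which forces (3,6) = 1.
Cage c has product 72, leaving (4,3) = 3.
Cage f has product 24, leaving (4,4) = 4.
Cage f has product 24, so (4,5) = 2.
Row 4 now contains 2, so (4,6) = 6.
1 is placed in column 1; hence (5,1) = 4.
Cage d has product 60; hence (5,3) = 1.
Column 5 already has 4, leaving (5,5) = 5.
6 is placed in column 6, which forces (6,6) = 2.
Cage l's pair has product 6; hence (1,4) = 1.
Column 5 already has 1, which forces (1,5) = 6.
Row 4 already has 6; hence (4,2) = 1.
1 is placed in row 5, so (5,2) = 6.
Cage d has product 60; hence (5,4) = 2.
2 is placed in column 6, which forces (5,6) = 3.
Row 6 now contains 2, leaving (6,4) = 6.
Completed grid: 3 2 4 1 6 5 / 6 5 2 3 1 4 / 2 4 6 5 3 1 / 5 1 3 4 2 6 / 4 6 1 2 5 3 / 1 3 5 6 4 2.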